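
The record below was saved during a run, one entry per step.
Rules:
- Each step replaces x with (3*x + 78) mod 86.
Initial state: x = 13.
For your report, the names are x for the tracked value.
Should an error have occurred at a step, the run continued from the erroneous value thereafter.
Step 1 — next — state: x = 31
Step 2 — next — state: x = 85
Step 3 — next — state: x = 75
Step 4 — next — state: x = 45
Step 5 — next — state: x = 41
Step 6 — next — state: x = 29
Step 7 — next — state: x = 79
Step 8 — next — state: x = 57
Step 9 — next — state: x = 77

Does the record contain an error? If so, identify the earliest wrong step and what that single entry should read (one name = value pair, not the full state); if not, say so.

1. x = (3*13 + 78) mod 86 = 31 (confirmed correct)
2. x = (3*31 + 78) mod 86 = 85 (verified)
3. x = (3*85 + 78) mod 86 = 75 (verified)
4. x = (3*75 + 78) mod 86 = 45 (no discrepancy)
5. x = (3*45 + 78) mod 86 = 41 (exactly as logged)
6. x = (3*41 + 78) mod 86 = 29 (confirmed correct)
7. x = (3*29 + 78) mod 86 = 79 (same as recorded)
8. x = (3*79 + 78) mod 86 = 57 (same as recorded)
9. x = (3*57 + 78) mod 86 = 77 (exactly as logged)
The recomputation confirms every line.

no error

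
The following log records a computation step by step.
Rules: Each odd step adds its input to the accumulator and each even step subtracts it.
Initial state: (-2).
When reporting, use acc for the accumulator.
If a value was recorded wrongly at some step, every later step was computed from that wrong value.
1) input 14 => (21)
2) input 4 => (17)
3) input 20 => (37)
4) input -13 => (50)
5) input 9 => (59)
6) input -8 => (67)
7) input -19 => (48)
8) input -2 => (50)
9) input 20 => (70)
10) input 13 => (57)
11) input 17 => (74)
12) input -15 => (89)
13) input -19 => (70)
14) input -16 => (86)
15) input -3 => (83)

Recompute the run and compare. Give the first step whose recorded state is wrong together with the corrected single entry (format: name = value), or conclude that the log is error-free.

step 1, acc = 12

1. acc = -2 + 14 = 12 (this is not what the log shows)
That makes step 1 the first incorrect line — acc = 12 is what it should show.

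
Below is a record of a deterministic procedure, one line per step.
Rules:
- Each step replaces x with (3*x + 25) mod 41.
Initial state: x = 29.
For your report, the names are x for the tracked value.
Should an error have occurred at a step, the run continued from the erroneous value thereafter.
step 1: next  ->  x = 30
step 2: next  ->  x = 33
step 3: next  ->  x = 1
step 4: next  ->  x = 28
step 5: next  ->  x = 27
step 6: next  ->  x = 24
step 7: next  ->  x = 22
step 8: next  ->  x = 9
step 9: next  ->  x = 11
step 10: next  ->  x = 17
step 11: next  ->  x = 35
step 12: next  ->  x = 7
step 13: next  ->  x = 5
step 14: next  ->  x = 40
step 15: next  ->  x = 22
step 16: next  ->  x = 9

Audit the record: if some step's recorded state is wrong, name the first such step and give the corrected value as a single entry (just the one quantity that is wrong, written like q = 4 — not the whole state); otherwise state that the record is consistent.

1. x = (3*29 + 25) mod 41 = 30 (in agreement)
2. x = (3*30 + 25) mod 41 = 33 (no discrepancy)
3. x = (3*33 + 25) mod 41 = 1 (no discrepancy)
4. x = (3*1 + 25) mod 41 = 28 (consistent with the record)
5. x = (3*28 + 25) mod 41 = 27 (same as recorded)
6. x = (3*27 + 25) mod 41 = 24 (no discrepancy)
7. x = (3*24 + 25) mod 41 = 15 (the record has a different value)
So the first discrepancy is step 7, where the right value is x = 15.

step 7, x = 15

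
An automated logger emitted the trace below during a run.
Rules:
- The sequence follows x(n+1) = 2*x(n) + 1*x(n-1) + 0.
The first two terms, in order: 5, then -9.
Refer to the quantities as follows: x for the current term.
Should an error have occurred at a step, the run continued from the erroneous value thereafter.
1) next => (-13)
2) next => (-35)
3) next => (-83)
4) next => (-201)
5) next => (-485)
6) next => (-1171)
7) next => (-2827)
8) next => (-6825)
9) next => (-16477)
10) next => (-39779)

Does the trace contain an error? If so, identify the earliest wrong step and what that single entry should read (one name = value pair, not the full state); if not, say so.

no error

Recomputing the run from the initial state:
step 1: x = -13
step 2: x = -35
step 3: x = -83
step 4: x = -201
step 5: x = -485
step 6: x = -1171
step 7: x = -2827
step 8: x = -6825
step 9: x = -16477
step 10: x = -39779
This matches the trace at every step.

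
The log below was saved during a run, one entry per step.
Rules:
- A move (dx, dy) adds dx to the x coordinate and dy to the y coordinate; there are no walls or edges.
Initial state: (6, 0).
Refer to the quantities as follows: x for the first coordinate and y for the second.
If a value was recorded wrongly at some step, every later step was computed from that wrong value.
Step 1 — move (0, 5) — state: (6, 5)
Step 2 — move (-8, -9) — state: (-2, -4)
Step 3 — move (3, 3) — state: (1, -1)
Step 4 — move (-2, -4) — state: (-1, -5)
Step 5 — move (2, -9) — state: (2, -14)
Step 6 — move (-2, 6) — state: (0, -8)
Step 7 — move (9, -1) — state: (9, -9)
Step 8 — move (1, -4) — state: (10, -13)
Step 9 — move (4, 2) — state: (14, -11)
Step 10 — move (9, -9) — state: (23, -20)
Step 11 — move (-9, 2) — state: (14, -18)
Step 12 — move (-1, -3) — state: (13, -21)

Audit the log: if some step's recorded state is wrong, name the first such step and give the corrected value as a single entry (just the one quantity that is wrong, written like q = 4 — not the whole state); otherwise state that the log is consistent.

step 5, x = 1

1. x = 6 + (0) = 6, y = 0 + (5) = 5 (matches)
2. x = 6 + (-8) = -2, y = 5 + (-9) = -4 (in agreement)
3. x = -2 + (3) = 1, y = -4 + (3) = -1 (confirmed correct)
4. x = 1 + (-2) = -1, y = -1 + (-4) = -5 (same as recorded)
5. x = -1 + (2) = 1, y = -5 + (-9) = -14 (the entry is off here)
Conclusion: step 5 carries the first error; the entry should be x = 1.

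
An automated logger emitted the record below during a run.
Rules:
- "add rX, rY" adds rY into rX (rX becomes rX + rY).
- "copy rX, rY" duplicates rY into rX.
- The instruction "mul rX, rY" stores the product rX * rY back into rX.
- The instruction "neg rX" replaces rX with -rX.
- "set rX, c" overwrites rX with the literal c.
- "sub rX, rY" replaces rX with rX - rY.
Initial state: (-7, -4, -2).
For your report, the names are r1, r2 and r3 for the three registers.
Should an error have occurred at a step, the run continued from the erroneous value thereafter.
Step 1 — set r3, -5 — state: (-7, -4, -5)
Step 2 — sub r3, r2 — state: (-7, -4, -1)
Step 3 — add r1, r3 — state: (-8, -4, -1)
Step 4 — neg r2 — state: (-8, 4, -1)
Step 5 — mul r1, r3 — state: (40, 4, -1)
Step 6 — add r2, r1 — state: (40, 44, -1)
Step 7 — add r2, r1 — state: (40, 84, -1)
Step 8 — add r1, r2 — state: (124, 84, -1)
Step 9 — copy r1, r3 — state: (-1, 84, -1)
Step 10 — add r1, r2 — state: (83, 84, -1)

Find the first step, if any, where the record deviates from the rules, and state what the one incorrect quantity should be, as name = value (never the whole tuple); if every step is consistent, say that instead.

1. r3 = -5 (in agreement)
2. r3 = -5 - -4 = -1 (same as recorded)
3. r1 = -7 + -1 = -8 (checks out)
4. r2 = -(-4) = 4 (same as recorded)
5. r1 = -8 * -1 = 8 (the record has a different value)
Step 5 is the first one off; corrected, r1 = 8.

step 5, r1 = 8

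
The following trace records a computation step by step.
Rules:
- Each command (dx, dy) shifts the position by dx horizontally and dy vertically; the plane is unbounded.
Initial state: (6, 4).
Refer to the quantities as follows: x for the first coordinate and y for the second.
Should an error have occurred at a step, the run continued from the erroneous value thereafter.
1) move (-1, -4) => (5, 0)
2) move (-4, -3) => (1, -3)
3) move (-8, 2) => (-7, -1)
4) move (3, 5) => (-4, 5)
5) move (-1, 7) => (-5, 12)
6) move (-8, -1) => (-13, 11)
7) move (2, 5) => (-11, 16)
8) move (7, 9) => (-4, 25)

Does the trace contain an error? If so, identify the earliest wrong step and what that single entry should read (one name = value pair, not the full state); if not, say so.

Recomputing the run from the initial state:
step 1: x = 5, y = 0
step 2: x = 1, y = -3
step 3: x = -7, y = -1
step 4: x = -4, y = 4
step 5: x = -5, y = 11
step 6: x = -13, y = 10
step 7: x = -11, y = 15
step 8: x = -4, y = 24
The first disagreement with the trace is at step 4, where the value should be y = 4.

step 4, y = 4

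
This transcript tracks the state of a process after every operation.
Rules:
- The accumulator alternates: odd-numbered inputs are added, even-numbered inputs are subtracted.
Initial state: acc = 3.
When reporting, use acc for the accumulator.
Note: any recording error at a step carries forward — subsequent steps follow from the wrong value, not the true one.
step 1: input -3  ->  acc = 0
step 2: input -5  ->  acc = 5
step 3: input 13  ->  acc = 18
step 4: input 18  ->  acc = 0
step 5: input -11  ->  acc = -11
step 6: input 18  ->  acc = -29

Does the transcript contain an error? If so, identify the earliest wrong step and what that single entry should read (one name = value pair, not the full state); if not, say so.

no error

Recomputing the run from the initial state:
step 1: acc = 0
step 2: acc = 5
step 3: acc = 18
step 4: acc = 0
step 5: acc = -11
step 6: acc = -29
This matches the transcript at every step.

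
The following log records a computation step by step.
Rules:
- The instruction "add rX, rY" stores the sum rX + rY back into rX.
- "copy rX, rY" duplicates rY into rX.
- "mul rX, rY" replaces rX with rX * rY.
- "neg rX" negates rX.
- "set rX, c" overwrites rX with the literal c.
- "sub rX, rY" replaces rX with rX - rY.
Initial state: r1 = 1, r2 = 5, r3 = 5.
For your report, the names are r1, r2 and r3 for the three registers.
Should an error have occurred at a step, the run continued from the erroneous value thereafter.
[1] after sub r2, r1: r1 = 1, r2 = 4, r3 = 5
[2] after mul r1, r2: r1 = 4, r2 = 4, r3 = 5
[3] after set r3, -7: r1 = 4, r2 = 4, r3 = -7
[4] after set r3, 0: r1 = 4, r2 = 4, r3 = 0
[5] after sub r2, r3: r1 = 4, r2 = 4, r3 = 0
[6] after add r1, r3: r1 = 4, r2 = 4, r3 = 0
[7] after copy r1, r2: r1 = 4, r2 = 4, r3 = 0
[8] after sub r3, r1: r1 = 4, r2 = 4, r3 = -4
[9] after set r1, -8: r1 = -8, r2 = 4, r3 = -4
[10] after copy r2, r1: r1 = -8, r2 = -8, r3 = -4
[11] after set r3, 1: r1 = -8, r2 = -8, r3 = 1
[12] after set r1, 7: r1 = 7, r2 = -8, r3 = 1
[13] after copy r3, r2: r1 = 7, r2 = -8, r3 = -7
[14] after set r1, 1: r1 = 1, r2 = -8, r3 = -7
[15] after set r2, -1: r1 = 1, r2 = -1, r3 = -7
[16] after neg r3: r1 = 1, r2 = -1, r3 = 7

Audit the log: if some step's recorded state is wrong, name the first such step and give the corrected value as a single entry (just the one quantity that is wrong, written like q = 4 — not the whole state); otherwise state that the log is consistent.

step 13, r3 = -8

Recomputing the run from the initial state:
step 1: r1 = 1, r2 = 4, r3 = 5
step 2: r1 = 4, r2 = 4, r3 = 5
step 3: r1 = 4, r2 = 4, r3 = -7
step 4: r1 = 4, r2 = 4, r3 = 0
step 5: r1 = 4, r2 = 4, r3 = 0
step 6: r1 = 4, r2 = 4, r3 = 0
step 7: r1 = 4, r2 = 4, r3 = 0
step 8: r1 = 4, r2 = 4, r3 = -4
step 9: r1 = -8, r2 = 4, r3 = -4
step 10: r1 = -8, r2 = -8, r3 = -4
step 11: r1 = -8, r2 = -8, r3 = 1
step 12: r1 = 7, r2 = -8, r3 = 1
step 13: r1 = 7, r2 = -8, r3 = -8
step 14: r1 = 1, r2 = -8, r3 = -8
step 15: r1 = 1, r2 = -1, r3 = -8
step 16: r1 = 1, r2 = -1, r3 = 8
The first disagreement with the log is at step 13, where the value should be r3 = -8.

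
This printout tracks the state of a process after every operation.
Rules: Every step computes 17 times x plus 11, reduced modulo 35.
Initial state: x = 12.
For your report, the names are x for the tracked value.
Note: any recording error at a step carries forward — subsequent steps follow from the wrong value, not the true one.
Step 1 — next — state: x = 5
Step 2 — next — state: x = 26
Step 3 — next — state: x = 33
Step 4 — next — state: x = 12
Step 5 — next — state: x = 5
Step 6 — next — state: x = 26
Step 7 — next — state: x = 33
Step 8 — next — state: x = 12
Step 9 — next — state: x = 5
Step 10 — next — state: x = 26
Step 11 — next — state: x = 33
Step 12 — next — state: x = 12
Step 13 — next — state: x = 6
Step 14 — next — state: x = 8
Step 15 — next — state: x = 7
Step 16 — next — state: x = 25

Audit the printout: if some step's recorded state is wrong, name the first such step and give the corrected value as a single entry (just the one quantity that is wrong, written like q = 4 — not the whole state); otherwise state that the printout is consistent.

step 1: x = (17*12 + 11) mod 35 = 5 -> in agreement
step 2: x = (17*5 + 11) mod 35 = 26 -> verified
step 3: x = (17*26 + 11) mod 35 = 33 -> confirmed correct
step 4: x = (17*33 + 11) mod 35 = 12 -> no discrepancy
step 5: x = (17*12 + 11) mod 35 = 5 -> checks out
step 6: x = (17*5 + 11) mod 35 = 26 -> agrees with the printout
step 7: x = (17*26 + 11) mod 35 = 33 -> same as recorded
step 8: x = (17*33 + 11) mod 35 = 12 -> agrees with the printout
step 9: x = (17*12 + 11) mod 35 = 5 -> in agreement
step 10: x = (17*5 + 11) mod 35 = 26 -> in agreement
step 11: x = (17*26 + 11) mod 35 = 33 -> checks out
step 12: x = (17*33 + 11) mod 35 = 12 -> consistent with the printout
step 13: x = (17*12 + 11) mod 35 = 5 -> the entry is off here
Conclusion: step 13 carries the first error; the entry should be x = 5.

step 13, x = 5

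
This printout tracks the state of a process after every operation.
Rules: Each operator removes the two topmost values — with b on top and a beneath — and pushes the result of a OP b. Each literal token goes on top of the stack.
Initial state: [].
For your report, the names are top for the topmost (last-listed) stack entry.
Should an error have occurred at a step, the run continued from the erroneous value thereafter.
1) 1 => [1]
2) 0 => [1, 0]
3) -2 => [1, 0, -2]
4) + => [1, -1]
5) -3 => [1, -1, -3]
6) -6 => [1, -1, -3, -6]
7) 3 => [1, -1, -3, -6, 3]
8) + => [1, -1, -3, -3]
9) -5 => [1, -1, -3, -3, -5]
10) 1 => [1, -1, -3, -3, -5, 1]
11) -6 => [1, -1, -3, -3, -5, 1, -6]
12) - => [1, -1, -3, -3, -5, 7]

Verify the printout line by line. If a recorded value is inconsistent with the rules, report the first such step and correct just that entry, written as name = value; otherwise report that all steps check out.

step 4, top = -2

step 1: push 1: top = 1 -> in agreement
step 2: push 0: top = 0 -> checks out
step 3: push -2: top = -2 -> exactly as logged
step 4: 0 + -2 = -2 -> the printout has a different value
So the first discrepancy is step 4, where the right value is top = -2.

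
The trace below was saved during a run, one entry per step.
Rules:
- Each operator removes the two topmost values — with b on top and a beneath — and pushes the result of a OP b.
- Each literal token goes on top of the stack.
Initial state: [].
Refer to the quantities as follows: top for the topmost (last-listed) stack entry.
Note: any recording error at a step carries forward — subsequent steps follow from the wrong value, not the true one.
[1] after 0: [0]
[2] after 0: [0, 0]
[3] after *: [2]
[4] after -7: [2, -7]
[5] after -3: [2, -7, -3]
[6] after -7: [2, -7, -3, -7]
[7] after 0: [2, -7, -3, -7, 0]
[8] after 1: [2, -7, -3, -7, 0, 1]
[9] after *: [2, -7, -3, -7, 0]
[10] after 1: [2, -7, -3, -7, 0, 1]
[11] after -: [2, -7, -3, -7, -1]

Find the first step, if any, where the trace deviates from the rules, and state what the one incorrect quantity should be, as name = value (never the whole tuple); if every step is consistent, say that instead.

step 3, top = 0

Recomputing the run from the initial state:
step 1: [0]
step 2: [0, 0]
step 3: [0]
step 4: [0, -7]
step 5: [0, -7, -3]
step 6: [0, -7, -3, -7]
step 7: [0, -7, -3, -7, 0]
step 8: [0, -7, -3, -7, 0, 1]
step 9: [0, -7, -3, -7, 0]
step 10: [0, -7, -3, -7, 0, 1]
step 11: [0, -7, -3, -7, -1]
The first disagreement with the trace is at step 3, where the value should be top = 0.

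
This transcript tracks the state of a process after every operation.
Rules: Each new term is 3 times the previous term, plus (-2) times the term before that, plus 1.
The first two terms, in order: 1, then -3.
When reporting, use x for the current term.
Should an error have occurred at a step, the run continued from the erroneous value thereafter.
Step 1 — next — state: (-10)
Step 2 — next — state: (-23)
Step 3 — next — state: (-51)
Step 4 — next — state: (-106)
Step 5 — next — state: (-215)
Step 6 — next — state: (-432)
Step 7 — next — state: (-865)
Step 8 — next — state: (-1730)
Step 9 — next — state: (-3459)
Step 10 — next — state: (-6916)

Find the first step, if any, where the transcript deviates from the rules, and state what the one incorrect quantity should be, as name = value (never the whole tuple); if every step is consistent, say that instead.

step 3, x = -48

1. x = 3*(-3) + (-2)*(1) + (1) = -10 (confirmed correct)
2. x = 3*(-10) + (-2)*(-3) + (1) = -23 (checks out)
3. x = 3*(-23) + (-2)*(-10) + (1) = -48 (the transcript has a different value)
The audit stops at step 3: the recorded entry is wrong and should be x = -48.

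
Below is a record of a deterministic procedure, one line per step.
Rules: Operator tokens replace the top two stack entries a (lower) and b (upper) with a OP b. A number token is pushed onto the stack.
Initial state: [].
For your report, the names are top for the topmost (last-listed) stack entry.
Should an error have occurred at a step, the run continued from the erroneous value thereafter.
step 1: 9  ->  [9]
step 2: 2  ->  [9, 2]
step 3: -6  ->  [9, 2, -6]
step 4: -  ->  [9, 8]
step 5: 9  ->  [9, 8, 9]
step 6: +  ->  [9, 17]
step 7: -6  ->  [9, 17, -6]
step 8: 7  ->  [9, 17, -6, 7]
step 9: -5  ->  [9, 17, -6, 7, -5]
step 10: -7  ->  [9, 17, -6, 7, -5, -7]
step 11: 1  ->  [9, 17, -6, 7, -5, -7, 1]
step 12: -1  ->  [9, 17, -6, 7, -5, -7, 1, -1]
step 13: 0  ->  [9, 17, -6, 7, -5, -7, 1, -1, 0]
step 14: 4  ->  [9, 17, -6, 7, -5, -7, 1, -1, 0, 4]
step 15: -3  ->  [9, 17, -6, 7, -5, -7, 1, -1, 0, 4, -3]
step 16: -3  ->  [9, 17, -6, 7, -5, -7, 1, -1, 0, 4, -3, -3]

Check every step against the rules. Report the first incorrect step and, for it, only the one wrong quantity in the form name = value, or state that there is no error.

no error

Step 1: push 9: top = 9 — checks out.
Step 2: push 2: top = 2 — matches.
Step 3: push -6: top = -6 — exactly as logged.
Step 4: 2 - -6 = 8 — agrees with the record.
Step 5: push 9: top = 9 — no discrepancy.
Step 6: 8 + 9 = 17 — verified.
Step 7: push -6: top = -6 — consistent with the record.
Step 8: push 7: top = 7 — agrees with the record.
Step 9: push -5: top = -5 — checks out.
Step 10: push -7: top = -7 — confirmed correct.
Step 11: push 1: top = 1 — consistent with the record.
Step 12: push -1: top = -1 — exactly as logged.
Step 13: push 0: top = 0 — in agreement.
Step 14: push 4: top = 4 — no discrepancy.
Step 15: push -3: top = -3 — checks out.
Step 16: push -3: top = -3 — same as recorded.
Each recorded entry agrees with the recomputation.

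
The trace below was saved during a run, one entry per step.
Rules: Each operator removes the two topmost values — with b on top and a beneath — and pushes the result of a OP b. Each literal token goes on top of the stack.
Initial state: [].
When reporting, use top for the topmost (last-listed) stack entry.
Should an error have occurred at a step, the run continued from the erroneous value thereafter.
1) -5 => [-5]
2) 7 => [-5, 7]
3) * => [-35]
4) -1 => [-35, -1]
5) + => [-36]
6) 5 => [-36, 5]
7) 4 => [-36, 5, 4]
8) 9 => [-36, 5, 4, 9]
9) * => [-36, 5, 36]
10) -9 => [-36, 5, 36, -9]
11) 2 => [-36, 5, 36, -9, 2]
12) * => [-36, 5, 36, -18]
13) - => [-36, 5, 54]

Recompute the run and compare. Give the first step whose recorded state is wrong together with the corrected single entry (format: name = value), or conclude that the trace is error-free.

no error

Recomputing the run from the initial state:
step 1: [-5]
step 2: [-5, 7]
step 3: [-35]
step 4: [-35, -1]
step 5: [-36]
step 6: [-36, 5]
step 7: [-36, 5, 4]
step 8: [-36, 5, 4, 9]
step 9: [-36, 5, 36]
step 10: [-36, 5, 36, -9]
step 11: [-36, 5, 36, -9, 2]
step 12: [-36, 5, 36, -18]
step 13: [-36, 5, 54]
This matches the trace at every step.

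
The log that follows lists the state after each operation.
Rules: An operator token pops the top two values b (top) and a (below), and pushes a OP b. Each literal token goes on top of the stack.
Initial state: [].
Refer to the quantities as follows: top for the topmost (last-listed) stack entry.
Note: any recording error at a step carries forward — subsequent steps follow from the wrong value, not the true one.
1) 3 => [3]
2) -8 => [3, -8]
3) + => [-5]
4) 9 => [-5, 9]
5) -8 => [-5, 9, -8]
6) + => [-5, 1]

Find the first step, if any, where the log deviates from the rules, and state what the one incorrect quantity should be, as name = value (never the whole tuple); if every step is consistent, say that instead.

no error

step 1: push 3: top = 3 -> same as recorded
step 2: push -8: top = -8 -> checks out
step 3: 3 + -8 = -5 -> verified
step 4: push 9: top = 9 -> exactly as logged
step 5: push -8: top = -8 -> confirmed correct
step 6: 9 + -8 = 1 -> confirmed correct
The recomputation confirms every line.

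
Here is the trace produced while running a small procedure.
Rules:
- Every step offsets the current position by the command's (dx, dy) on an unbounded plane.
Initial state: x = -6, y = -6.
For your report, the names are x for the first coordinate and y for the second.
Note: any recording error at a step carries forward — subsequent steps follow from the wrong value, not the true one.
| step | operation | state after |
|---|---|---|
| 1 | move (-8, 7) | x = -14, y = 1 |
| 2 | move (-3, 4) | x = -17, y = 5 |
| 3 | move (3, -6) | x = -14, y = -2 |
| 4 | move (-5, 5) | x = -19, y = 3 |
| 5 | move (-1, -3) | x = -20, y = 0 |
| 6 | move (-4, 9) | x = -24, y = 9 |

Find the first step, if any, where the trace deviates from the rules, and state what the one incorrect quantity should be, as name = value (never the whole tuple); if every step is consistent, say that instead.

step 3, y = -1

Recomputing the run from the initial state:
step 1: x = -14, y = 1
step 2: x = -17, y = 5
step 3: x = -14, y = -1
step 4: x = -19, y = 4
step 5: x = -20, y = 1
step 6: x = -24, y = 10
The first disagreement with the trace is at step 3, where the value should be y = -1.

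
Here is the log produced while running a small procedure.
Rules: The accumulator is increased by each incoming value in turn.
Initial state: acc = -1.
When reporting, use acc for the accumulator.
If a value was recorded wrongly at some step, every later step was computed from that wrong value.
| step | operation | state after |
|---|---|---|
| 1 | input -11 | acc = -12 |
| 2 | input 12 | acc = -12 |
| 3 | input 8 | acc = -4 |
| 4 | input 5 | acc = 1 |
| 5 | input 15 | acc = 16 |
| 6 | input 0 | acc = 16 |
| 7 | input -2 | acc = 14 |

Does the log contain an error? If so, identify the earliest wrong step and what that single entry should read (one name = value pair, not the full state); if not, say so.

step 2, acc = 0

1. acc = -1 + -11 = -12 (agrees with the log)
2. acc = -12 + 12 = 0 (a discrepancy with the log)
The audit stops at step 2: the recorded entry is wrong and should be acc = 0.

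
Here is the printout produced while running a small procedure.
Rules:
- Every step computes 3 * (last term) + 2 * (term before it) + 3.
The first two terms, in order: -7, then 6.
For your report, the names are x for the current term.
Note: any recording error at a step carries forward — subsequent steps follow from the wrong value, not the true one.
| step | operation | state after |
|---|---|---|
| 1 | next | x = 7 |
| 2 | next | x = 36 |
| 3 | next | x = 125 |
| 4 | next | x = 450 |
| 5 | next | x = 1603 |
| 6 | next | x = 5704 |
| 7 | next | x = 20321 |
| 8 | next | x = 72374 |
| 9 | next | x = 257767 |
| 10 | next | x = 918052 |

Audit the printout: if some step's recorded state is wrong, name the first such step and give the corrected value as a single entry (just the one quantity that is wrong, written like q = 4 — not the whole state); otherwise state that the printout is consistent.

step 6, x = 5712

step 1: x = 3*(6) + (2)*(-7) + (3) = 7 -> no discrepancy
step 2: x = 3*(7) + (2)*(6) + (3) = 36 -> in agreement
step 3: x = 3*(36) + (2)*(7) + (3) = 125 -> checks out
step 4: x = 3*(125) + (2)*(36) + (3) = 450 -> confirmed correct
step 5: x = 3*(450) + (2)*(125) + (3) = 1603 -> verified
step 6: x = 3*(1603) + (2)*(450) + (3) = 5712 -> first mismatch against the printout
The earliest wrong entry is at step 6: it should read x = 5712.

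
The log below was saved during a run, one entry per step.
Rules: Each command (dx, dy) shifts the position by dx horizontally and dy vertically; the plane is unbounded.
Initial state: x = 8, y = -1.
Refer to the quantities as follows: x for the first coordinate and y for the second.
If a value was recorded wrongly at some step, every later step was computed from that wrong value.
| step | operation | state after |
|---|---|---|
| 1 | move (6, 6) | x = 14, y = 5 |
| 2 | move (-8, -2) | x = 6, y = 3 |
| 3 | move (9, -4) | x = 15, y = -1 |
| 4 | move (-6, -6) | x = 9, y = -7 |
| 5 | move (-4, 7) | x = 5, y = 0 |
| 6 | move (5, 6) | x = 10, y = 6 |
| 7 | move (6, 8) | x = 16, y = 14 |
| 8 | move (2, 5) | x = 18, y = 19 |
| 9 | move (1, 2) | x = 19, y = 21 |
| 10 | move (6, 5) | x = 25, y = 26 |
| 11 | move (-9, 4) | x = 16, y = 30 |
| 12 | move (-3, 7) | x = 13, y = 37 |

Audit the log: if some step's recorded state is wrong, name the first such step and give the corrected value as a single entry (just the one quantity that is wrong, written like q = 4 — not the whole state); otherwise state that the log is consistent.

1. x = 8 + (6) = 14, y = -1 + (6) = 5 (in agreement)
2. x = 14 + (-8) = 6, y = 5 + (-2) = 3 (exactly as logged)
3. x = 6 + (9) = 15, y = 3 + (-4) = -1 (in agreement)
4. x = 15 + (-6) = 9, y = -1 + (-6) = -7 (exactly as logged)
5. x = 9 + (-4) = 5, y = -7 + (7) = 0 (exactly as logged)
6. x = 5 + (5) = 10, y = 0 + (6) = 6 (verified)
7. x = 10 + (6) = 16, y = 6 + (8) = 14 (verified)
8. x = 16 + (2) = 18, y = 14 + (5) = 19 (confirmed correct)
9. x = 18 + (1) = 19, y = 19 + (2) = 21 (matches)
10. x = 19 + (6) = 25, y = 21 + (5) = 26 (matches)
11. x = 25 + (-9) = 16, y = 26 + (4) = 30 (no discrepancy)
12. x = 16 + (-3) = 13, y = 30 + (7) = 37 (verified)
The recomputation confirms every line.

no error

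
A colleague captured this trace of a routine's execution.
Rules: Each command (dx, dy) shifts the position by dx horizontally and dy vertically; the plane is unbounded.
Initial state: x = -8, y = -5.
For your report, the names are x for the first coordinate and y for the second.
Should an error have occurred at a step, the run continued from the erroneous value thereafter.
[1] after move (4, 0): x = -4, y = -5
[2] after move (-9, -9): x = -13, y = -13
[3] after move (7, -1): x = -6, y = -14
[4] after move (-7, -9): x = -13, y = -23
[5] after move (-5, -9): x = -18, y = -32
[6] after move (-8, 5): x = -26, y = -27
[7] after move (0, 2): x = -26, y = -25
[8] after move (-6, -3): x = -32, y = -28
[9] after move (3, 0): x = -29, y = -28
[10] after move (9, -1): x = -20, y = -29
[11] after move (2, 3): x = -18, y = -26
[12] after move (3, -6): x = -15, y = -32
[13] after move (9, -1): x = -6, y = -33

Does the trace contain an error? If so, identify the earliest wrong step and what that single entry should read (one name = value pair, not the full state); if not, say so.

Recomputing the run from the initial state:
step 1: x = -4, y = -5
step 2: x = -13, y = -14
step 3: x = -6, y = -15
step 4: x = -13, y = -24
step 5: x = -18, y = -33
step 6: x = -26, y = -28
step 7: x = -26, y = -26
step 8: x = -32, y = -29
step 9: x = -29, y = -29
step 10: x = -20, y = -30
step 11: x = -18, y = -27
step 12: x = -15, y = -33
step 13: x = -6, y = -34
The first disagreement with the trace is at step 2, where the value should be y = -14.

step 2, y = -14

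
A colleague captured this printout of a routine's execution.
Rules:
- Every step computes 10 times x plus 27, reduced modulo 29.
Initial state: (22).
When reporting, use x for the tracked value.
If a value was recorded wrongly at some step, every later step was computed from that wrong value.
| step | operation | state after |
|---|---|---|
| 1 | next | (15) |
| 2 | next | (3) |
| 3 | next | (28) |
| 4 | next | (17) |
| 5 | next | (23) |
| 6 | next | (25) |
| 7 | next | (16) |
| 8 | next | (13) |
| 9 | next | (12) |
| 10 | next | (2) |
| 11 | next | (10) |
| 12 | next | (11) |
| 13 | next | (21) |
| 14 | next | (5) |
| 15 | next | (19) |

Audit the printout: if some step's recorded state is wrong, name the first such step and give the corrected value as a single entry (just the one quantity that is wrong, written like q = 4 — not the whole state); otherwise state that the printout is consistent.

step 11, x = 18

1. x = (10*22 + 27) mod 29 = 15 (same as recorded)
2. x = (10*15 + 27) mod 29 = 3 (exactly as logged)
3. x = (10*3 + 27) mod 29 = 28 (verified)
4. x = (10*28 + 27) mod 29 = 17 (agrees with the printout)
5. x = (10*17 + 27) mod 29 = 23 (matches)
6. x = (10*23 + 27) mod 29 = 25 (in agreement)
7. x = (10*25 + 27) mod 29 = 16 (no discrepancy)
8. x = (10*16 + 27) mod 29 = 13 (checks out)
9. x = (10*13 + 27) mod 29 = 12 (in agreement)
10. x = (10*12 + 27) mod 29 = 2 (in agreement)
11. x = (10*2 + 27) mod 29 = 18 (the printout disagrees here)
The audit stops at step 11: the recorded entry is wrong and should be x = 18.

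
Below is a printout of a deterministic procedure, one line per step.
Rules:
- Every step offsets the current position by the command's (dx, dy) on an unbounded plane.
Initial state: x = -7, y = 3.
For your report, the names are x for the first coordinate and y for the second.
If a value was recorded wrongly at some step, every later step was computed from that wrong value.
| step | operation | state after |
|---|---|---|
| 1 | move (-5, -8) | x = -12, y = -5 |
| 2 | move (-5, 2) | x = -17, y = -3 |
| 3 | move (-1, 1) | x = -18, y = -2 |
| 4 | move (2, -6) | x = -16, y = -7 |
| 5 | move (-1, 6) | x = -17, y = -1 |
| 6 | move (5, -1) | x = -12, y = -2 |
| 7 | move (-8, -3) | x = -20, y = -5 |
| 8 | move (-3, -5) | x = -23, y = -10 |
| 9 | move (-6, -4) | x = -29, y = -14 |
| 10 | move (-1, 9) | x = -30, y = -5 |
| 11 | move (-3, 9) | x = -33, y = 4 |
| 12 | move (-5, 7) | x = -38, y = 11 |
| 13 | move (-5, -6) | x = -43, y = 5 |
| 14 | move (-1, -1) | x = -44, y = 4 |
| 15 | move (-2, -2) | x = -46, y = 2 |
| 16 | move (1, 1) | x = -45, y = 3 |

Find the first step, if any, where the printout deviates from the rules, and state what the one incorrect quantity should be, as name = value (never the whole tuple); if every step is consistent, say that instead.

Step 1: x = -7 + (-5) = -12, y = 3 + (-8) = -5 — verified.
Step 2: x = -12 + (-5) = -17, y = -5 + (2) = -3 — confirmed correct.
Step 3: x = -17 + (-1) = -18, y = -3 + (1) = -2 — agrees with the printout.
Step 4: x = -18 + (2) = -16, y = -2 + (-6) = -8 — the recorded entry deviates here.
The audit stops at step 4: the recorded entry is wrong and should be y = -8.

step 4, y = -8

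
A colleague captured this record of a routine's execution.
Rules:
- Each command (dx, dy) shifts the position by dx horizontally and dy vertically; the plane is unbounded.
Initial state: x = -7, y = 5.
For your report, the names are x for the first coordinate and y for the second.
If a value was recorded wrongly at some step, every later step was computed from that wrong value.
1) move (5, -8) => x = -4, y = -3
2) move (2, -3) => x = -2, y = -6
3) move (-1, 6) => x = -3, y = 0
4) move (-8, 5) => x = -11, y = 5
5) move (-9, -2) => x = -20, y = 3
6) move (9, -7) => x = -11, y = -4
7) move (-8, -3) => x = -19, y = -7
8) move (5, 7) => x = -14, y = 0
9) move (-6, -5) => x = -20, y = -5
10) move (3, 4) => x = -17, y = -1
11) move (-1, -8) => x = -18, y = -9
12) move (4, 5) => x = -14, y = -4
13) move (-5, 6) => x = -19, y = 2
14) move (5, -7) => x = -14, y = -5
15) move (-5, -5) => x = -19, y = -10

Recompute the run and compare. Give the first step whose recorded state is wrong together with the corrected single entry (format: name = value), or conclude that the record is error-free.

step 1: x = -7 + (5) = -2, y = 5 + (-8) = -3 -> the record disagrees here
The audit stops at step 1: the recorded entry is wrong and should be x = -2.

step 1, x = -2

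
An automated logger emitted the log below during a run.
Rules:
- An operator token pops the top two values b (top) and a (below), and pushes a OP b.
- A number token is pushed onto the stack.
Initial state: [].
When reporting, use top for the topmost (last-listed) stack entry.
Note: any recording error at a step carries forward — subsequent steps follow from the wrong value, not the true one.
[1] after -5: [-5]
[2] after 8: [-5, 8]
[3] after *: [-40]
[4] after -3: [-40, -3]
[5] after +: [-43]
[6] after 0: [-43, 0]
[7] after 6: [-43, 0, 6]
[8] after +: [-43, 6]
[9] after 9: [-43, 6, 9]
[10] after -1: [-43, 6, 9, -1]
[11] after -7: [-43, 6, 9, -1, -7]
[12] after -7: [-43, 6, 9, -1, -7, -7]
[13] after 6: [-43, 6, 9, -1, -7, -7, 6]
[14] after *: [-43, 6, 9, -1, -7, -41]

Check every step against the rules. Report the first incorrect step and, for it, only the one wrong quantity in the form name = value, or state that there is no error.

step 14, top = -42

Recomputing the run from the initial state:
step 1: [-5]
step 2: [-5, 8]
step 3: [-40]
step 4: [-40, -3]
step 5: [-43]
step 6: [-43, 0]
step 7: [-43, 0, 6]
step 8: [-43, 6]
step 9: [-43, 6, 9]
step 10: [-43, 6, 9, -1]
step 11: [-43, 6, 9, -1, -7]
step 12: [-43, 6, 9, -1, -7, -7]
step 13: [-43, 6, 9, -1, -7, -7, 6]
step 14: [-43, 6, 9, -1, -7, -42]
The first disagreement with the log is at step 14, where the value should be top = -42.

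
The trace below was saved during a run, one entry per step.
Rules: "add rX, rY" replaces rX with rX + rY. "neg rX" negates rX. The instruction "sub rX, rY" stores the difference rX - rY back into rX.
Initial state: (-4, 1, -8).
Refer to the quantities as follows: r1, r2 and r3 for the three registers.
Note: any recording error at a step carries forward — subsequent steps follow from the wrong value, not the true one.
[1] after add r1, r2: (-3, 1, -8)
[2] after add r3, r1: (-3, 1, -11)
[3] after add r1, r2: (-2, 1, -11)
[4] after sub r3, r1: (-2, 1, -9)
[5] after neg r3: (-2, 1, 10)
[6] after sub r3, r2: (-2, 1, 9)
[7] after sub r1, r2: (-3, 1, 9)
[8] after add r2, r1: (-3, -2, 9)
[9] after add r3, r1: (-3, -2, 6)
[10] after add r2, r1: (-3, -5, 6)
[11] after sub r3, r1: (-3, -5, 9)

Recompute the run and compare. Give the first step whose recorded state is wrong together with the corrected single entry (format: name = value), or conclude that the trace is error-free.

step 5, r3 = 9

Recomputing the run from the initial state:
step 1: r1 = -3, r2 = 1, r3 = -8
step 2: r1 = -3, r2 = 1, r3 = -11
step 3: r1 = -2, r2 = 1, r3 = -11
step 4: r1 = -2, r2 = 1, r3 = -9
step 5: r1 = -2, r2 = 1, r3 = 9
step 6: r1 = -2, r2 = 1, r3 = 8
step 7: r1 = -3, r2 = 1, r3 = 8
step 8: r1 = -3, r2 = -2, r3 = 8
step 9: r1 = -3, r2 = -2, r3 = 5
step 10: r1 = -3, r2 = -5, r3 = 5
step 11: r1 = -3, r2 = -5, r3 = 8
The first disagreement with the trace is at step 5, where the value should be r3 = 9.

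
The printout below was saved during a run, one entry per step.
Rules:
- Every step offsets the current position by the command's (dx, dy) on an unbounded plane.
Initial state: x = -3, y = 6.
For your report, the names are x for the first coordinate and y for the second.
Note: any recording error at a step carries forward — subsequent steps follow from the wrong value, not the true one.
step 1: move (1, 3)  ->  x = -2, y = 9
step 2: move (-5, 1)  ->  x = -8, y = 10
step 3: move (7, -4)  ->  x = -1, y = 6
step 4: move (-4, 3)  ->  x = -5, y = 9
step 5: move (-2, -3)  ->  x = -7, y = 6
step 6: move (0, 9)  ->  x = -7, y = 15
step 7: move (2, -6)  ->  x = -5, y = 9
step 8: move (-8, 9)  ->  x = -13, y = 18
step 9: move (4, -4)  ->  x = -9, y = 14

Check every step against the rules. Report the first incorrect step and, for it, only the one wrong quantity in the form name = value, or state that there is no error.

step 2, x = -7

Recomputing the run from the initial state:
step 1: x = -2, y = 9
step 2: x = -7, y = 10
step 3: x = 0, y = 6
step 4: x = -4, y = 9
step 5: x = -6, y = 6
step 6: x = -6, y = 15
step 7: x = -4, y = 9
step 8: x = -12, y = 18
step 9: x = -8, y = 14
The first disagreement with the printout is at step 2, where the value should be x = -7.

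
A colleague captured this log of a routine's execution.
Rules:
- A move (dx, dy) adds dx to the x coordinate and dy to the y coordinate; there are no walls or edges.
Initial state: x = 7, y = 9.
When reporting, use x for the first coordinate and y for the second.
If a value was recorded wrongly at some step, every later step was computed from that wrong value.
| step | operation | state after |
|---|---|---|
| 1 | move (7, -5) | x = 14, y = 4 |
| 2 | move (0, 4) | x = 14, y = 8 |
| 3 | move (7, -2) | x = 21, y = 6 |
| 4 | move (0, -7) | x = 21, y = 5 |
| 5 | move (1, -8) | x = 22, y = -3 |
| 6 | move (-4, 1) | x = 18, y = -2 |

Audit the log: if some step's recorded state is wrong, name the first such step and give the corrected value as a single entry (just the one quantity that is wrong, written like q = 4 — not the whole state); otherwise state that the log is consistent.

step 1: x = 7 + (7) = 14, y = 9 + (-5) = 4 -> in agreement
step 2: x = 14 + (0) = 14, y = 4 + (4) = 8 -> in agreement
step 3: x = 14 + (7) = 21, y = 8 + (-2) = 6 -> agrees with the log
step 4: x = 21 + (0) = 21, y = 6 + (-7) = -1 -> the recorded entry deviates here
First incorrect step: 4; the correct value is y = -1.

step 4, y = -1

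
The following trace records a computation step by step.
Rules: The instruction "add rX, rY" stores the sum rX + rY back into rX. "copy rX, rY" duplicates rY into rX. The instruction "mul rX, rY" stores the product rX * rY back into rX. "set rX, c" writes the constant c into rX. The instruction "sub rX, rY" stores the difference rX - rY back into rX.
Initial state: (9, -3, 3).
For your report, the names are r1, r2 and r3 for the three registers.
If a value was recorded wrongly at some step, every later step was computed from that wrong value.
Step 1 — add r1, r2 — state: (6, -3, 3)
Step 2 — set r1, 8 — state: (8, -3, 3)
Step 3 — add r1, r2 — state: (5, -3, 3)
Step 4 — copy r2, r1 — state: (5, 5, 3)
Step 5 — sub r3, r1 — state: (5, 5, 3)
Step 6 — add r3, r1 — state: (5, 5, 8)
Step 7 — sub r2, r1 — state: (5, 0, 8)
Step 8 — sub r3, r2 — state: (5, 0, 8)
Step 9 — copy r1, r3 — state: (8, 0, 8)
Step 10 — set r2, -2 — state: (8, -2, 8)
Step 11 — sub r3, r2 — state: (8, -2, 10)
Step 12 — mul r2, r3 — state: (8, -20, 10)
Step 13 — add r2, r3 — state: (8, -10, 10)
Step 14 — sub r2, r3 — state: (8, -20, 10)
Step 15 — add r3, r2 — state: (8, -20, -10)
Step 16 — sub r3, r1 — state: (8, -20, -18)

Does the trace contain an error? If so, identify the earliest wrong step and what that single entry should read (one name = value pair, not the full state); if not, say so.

step 5, r3 = -2

Step 1: r1 = 9 + -3 = 6 — verified.
Step 2: r1 = 8 — checks out.
Step 3: r1 = 8 + -3 = 5 — checks out.
Step 4: r2 = 5 — confirmed correct.
Step 5: r3 = 3 - 5 = -2 — the entry is off here.
Step 5 is the first one off; corrected, r3 = -2.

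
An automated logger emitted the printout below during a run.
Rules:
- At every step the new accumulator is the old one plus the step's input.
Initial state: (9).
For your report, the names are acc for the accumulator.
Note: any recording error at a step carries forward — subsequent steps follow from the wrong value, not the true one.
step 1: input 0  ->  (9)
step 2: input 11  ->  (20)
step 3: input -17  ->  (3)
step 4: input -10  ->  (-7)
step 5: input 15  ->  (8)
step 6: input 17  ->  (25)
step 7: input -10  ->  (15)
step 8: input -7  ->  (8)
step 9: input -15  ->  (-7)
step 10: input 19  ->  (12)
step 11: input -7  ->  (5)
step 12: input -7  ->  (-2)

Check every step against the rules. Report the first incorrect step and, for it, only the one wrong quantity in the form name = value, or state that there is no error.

no error

step 1: acc = 9 + 0 = 9 -> confirmed correct
step 2: acc = 9 + 11 = 20 -> confirmed correct
step 3: acc = 20 + -17 = 3 -> no discrepancy
step 4: acc = 3 + -10 = -7 -> exactly as logged
step 5: acc = -7 + 15 = 8 -> agrees with the printout
step 6: acc = 8 + 17 = 25 -> in agreement
step 7: acc = 25 + -10 = 15 -> consistent with the printout
step 8: acc = 15 + -7 = 8 -> in agreement
step 9: acc = 8 + -15 = -7 -> verified
step 10: acc = -7 + 19 = 12 -> agrees with the printout
step 11: acc = 12 + -7 = 5 -> verified
step 12: acc = 5 + -7 = -2 -> verified
No step deviates from the rules.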